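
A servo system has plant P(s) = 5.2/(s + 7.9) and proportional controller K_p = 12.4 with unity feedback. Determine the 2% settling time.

Closed-loop transfer function: T(s) = K_p·P(s)/(1 + K_p·P(s)) = 64.48/(s + 7.9 + 64.48) = 64.48/(s + 72.38).
Time constant τ = 1/72.38 = 0.01382 s, so the 2% settling time is about 4τ = 0.0553 s.

T_s ≈ 0.0553 s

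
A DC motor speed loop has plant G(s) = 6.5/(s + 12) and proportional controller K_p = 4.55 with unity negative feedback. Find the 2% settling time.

Closed-loop transfer function: T(s) = K_p·G(s)/(1 + K_p·G(s)) = 29.57/(s + 12 + 29.57) = 29.57/(s + 41.58).
Time constant τ = 1/41.58 = 0.02405 s, so the 2% settling time is about 4τ = 0.0962 s.

T_s ≈ 0.0962 s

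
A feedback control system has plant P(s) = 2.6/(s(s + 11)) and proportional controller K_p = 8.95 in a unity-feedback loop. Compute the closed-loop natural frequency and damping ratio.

1 + K_p·P(s) = 0 gives s² + 11s + 23.27 = 0.
Matching s² + 2ζω_n s + ω_n²: ω_n = √23.27 = 4.824 rad/s and 2ζω_n = 11, so ζ = 11/(2·4.824) = 1.14.

ω_n = 4.82 rad/s, ζ = 1.14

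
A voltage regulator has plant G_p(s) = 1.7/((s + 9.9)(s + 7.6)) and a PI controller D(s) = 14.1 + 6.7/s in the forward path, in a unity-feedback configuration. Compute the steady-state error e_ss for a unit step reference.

The open loop D(s)G_p(s) has a pole at the origin (type 1), so the static position error constant is infinite and e_ss = 1/(1+∞) = 0.

0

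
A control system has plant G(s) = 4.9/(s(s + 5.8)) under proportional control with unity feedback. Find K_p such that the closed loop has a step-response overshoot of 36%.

From %OS = 100·exp(−πζ/√(1−ζ²)) = 36%, ζ = −ln(0.36)/√(π²+ln²(0.36)) = 0.3093.
Characteristic equation s² + 5.8s + 4.9K_p = 0 gives ζ = 5.8/(2√(4.9K_p)).
Setting ζ = 0.3093: √(4.9K_p) = 5.8/(2·0.3093) = 9.377, so K_p = 87.93/4.9 = 17.9.

K_p = 17.9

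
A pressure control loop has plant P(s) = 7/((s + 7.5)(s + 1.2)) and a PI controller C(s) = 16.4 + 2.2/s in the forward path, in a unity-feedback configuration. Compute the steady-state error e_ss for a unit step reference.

The open loop C(s)P(s) has a pole at the origin (type 1), so the static position error constant is infinite and e_ss = 1/(1+∞) = 0.

0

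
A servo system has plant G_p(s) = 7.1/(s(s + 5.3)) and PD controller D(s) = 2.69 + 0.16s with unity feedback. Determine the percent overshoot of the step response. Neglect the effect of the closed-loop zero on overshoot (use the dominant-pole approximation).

3.27%

Forward path: (2.69 + 0.16s)·7.1/(s(s+5.3)). The closed-loop characteristic equation is s² + (5.3 + 7.1·0.16)s + 7.1·2.69 = 0.
That is s² + 6.436s + 19.1 = 0, so ω_n = 4.37 rad/s and ζ = 6.436/(2·4.37) = 0.7363.
%OS = 100·exp(−πζ/√(1−ζ²)) = 3.27%.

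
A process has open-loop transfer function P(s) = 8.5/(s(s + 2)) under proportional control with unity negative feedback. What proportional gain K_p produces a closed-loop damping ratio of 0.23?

Closed-loop characteristic equation: s² + 2s + K_p·8.5 = 0.
So ω_n = √(8.5K_p) and 2ζω_n = 2, giving ζ = 2/(2√(8.5K_p)).
Setting ζ = 0.23: √(8.5K_p) = 2/(2·0.23) = 4.348, so K_p = 18.9/8.5 = 2.22.

K_p = 2.22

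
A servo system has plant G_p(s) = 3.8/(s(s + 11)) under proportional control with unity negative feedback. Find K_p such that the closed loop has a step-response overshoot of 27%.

From %OS = 100·exp(−πζ/√(1−ζ²)) = 27%, ζ = −ln(0.27)/√(π²+ln²(0.27)) = 0.3847.
Characteristic equation s² + 11s + 3.8K_p = 0 gives ζ = 11/(2√(3.8K_p)).
Setting ζ = 0.3847: √(3.8K_p) = 11/(2·0.3847) = 14.3, so K_p = 204.4/3.8 = 53.8.

K_p = 53.8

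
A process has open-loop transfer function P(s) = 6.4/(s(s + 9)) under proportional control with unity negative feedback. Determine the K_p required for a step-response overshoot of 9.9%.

From %OS = 100·exp(−πζ/√(1−ζ²)) = 9.9%, ζ = −ln(0.099)/√(π²+ln²(0.099)) = 0.5928.
Characteristic equation s² + 9s + 6.4K_p = 0 gives ζ = 9/(2√(6.4K_p)).
Setting ζ = 0.5928: √(6.4K_p) = 9/(2·0.5928) = 7.591, so K_p = 57.62/6.4 = 9.

K_p = 9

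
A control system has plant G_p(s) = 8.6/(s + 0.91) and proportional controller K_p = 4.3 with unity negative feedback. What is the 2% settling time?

T_s ≈ 0.106 s

Closed-loop transfer function: T(s) = K_p·G_p(s)/(1 + K_p·G_p(s)) = 36.98/(s + 0.91 + 36.98) = 36.98/(s + 37.89).
Time constant τ = 1/37.89 = 0.02639 s, so the 2% settling time is about 4τ = 0.106 s.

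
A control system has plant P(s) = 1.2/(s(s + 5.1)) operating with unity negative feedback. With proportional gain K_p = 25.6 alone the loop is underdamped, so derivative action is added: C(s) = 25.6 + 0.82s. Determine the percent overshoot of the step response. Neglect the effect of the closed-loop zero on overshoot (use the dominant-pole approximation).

12.7%

Forward path: (25.6 + 0.82s)·1.2/(s(s+5.1)). The closed-loop characteristic equation is s² + (5.1 + 1.2·0.82)s + 1.2·25.6 = 0.
That is s² + 6.084s + 30.72 = 0, so ω_n = 5.543 rad/s and ζ = 6.084/(2·5.543) = 0.5488.
%OS = 100·exp(−πζ/√(1−ζ²)) = 12.7%.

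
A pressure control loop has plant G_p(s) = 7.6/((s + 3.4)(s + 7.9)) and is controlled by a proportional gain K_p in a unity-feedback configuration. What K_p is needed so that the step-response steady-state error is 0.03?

K_p = 114

Steady-state error for a unit step on this type-0 loop is 1/(1 + K_p·G_p(0)).
G_p(0) = 0.2829. Require 1/(1 + K_p·0.2829) = 0.03, so 1 + 0.2829·K_p = 33.33.
K_p = (33.33 − 1)/0.2829 = 114.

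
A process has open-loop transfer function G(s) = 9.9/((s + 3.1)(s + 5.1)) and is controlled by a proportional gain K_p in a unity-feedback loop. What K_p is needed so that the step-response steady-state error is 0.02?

For a type-0 loop with proportional control, e_ss = 1/(1 + K_p·G(0)).
G(0) = 0.6262. Require 1/(1 + K_p·0.6262) = 0.02, so 1 + 0.6262·K_p = 50.
K_p = (50 − 1)/0.6262 = 78.3.

K_p = 78.3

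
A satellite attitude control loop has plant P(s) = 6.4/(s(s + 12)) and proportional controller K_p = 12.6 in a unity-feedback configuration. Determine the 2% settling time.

Closed-loop characteristic equation: s² + 12s + 80.64 = 0, so ω_n = 8.98 rad/s and ζ = 12/(2·8.98) = 0.6682.
2% settling time T_s ≈ 4/(ζω_n) = 4/6 = 0.667 s.

T_s ≈ 0.667 s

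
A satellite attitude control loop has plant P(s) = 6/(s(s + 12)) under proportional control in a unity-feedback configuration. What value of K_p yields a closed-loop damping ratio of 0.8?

K_p = 9.37

Closed-loop characteristic equation: s² + 12s + K_p·6 = 0.
So ω_n = √(6K_p) and 2ζω_n = 12, giving ζ = 12/(2√(6K_p)).
Setting ζ = 0.8: √(6K_p) = 12/(2·0.8) = 7.5, so K_p = 56.25/6 = 9.37.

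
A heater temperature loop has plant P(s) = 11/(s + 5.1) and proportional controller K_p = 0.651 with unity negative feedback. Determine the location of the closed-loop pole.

Closed-loop transfer function: T(s) = K_p·P(s)/(1 + K_p·P(s)) = 7.161/(s + 5.1 + 7.161) = 7.161/(s + 12.26).
The closed-loop pole is at s = −12.26.

s = -12.26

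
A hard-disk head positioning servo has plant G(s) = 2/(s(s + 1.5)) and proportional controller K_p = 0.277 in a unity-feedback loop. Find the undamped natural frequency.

ω_n = 0.744 rad/s

1 + K_p·G(s) = 0 gives s² + 1.5s + 0.554 = 0.
So ω_n² = 0.554 ⇒ ω_n = 0.7443 rad/s, and ζ = 1.5/(2ω_n) = 1.01.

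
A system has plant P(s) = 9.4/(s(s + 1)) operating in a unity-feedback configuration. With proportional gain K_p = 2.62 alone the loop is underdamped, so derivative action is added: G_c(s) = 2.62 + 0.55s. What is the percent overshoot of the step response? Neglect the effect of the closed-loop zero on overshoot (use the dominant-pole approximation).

8.26%

Forward path: (2.62 + 0.55s)·9.4/(s(s+1)). The closed-loop characteristic equation is s² + (1 + 9.4·0.55)s + 9.4·2.62 = 0.
That is s² + 6.17s + 24.63 = 0, so ω_n = 4.963 rad/s and ζ = 6.17/(2·4.963) = 0.6216.
%OS = 100·exp(−πζ/√(1−ζ²)) = 8.26%.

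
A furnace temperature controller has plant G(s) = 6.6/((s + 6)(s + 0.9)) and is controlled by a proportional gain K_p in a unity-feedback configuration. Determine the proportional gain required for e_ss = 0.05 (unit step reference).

K_p = 15.5

For a type-0 loop with proportional control, e_ss = 1/(1 + K_p·G(0)).
G(0) = 1.222. Require 1/(1 + K_p·1.222) = 0.05, so 1 + 1.222·K_p = 20.
K_p = (20 − 1)/1.222 = 15.5.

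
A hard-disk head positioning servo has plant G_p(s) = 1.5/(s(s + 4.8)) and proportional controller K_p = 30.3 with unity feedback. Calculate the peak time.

T_p = 0.499 s

Closed-loop characteristic equation: s² + 4.8s + 45.45 = 0, so ω_n = 6.742 rad/s and ζ = 4.8/(2·6.742) = 0.356.
Damped frequency ω_d = ω_n√(1−ζ²) = 6.3 rad/s, so peak time T_p = π/ω_d = 0.499 s.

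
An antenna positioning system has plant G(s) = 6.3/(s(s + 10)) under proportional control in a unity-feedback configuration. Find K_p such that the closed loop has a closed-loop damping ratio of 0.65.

Closed-loop characteristic equation: s² + 10s + K_p·6.3 = 0.
So ω_n = √(6.3K_p) and 2ζω_n = 10, giving ζ = 10/(2√(6.3K_p)).
Setting ζ = 0.65: √(6.3K_p) = 10/(2·0.65) = 7.692, so K_p = 59.17/6.3 = 9.39.

K_p = 9.39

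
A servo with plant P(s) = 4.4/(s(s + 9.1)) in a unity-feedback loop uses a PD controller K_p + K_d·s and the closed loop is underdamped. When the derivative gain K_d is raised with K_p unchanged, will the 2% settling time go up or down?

Characteristic equation s² + (9.1 + 4.4K_d)s + 4.4K_p = 0: raising K_d increases ζω_n = (9.1+4.4K_d)/2 while the loop stays underdamped, so T_s ≈ 4/(ζω_n) decreases.

decrease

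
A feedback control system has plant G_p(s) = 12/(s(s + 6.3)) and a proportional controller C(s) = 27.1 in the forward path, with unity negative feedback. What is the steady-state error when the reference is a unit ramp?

0.0194

The loop has one pole at the origin (type 1). Velocity error constant K_v = lim_{s→0} s·C(s)G_p(s) = 27.1·12/6.3 = 51.62.
Steady-state error to a unit ramp: e_ss = 1/K_v = 0.0194.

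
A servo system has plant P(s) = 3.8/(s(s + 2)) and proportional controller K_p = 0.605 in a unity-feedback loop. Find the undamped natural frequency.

The closed-loop denominator is s(s+2) + 0.605·3.8 = s² + 2s + 2.299.
So ω_n² = 2.299 ⇒ ω_n = 1.516 rad/s, and ζ = 2/(2ω_n) = 0.66.

ω_n = 1.52 rad/s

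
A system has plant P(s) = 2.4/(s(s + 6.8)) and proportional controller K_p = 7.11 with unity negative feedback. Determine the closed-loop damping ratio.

1 + K_p·P(s) = 0 gives s² + 6.8s + 17.06 = 0.
Matching s² + 2ζω_n s + ω_n²: ω_n = √17.06 = 4.131 rad/s and 2ζω_n = 6.8, so ζ = 6.8/(2·4.131) = 0.823.

ζ = 0.823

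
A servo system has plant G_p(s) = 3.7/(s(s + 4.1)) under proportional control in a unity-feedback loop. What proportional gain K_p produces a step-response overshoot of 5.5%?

From %OS = 100·exp(−πζ/√(1−ζ²)) = 5.5%, ζ = −ln(0.055)/√(π²+ln²(0.055)) = 0.6783.
Characteristic equation s² + 4.1s + 3.7K_p = 0 gives ζ = 4.1/(2√(3.7K_p)).
Setting ζ = 0.6783: √(3.7K_p) = 4.1/(2·0.6783) = 3.022, so K_p = 9.133/3.7 = 2.47.

K_p = 2.47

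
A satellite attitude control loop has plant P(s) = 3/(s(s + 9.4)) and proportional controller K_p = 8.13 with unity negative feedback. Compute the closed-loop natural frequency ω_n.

ω_n = 4.94 rad/s

The closed-loop denominator is s(s+9.4) + 8.13·3 = s² + 9.4s + 24.39.
So ω_n² = 24.39 ⇒ ω_n = 4.939 rad/s, and ζ = 9.4/(2ω_n) = 0.952.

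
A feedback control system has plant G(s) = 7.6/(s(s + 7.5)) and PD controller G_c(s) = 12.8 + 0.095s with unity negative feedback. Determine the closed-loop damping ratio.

Forward path: (12.8 + 0.095s)·7.6/(s(s+7.5)). The closed-loop characteristic equation is s² + (7.5 + 7.6·0.095)s + 7.6·12.8 = 0.
That is s² + 8.222s + 97.28 = 0, so ω_n = 9.863 rad/s and ζ = 8.222/(2·9.863) = 0.4168.

ζ = 0.417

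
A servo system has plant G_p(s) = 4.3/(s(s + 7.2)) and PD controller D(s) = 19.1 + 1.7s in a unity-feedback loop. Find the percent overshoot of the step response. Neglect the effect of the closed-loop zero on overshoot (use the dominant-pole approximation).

Forward path: (19.1 + 1.7s)·4.3/(s(s+7.2)). The closed-loop characteristic equation is s² + (7.2 + 4.3·1.7)s + 4.3·19.1 = 0.
That is s² + 14.51s + 82.13 = 0, so ω_n = 9.063 rad/s and ζ = 14.51/(2·9.063) = 0.8005.
%OS = 100·exp(−πζ/√(1−ζ²)) = 1.5%.

1.5%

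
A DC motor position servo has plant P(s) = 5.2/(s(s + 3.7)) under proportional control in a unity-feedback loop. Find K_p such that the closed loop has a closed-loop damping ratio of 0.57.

K_p = 2.03

Closed-loop characteristic equation: s² + 3.7s + K_p·5.2 = 0.
So ω_n = √(5.2K_p) and 2ζω_n = 3.7, giving ζ = 3.7/(2√(5.2K_p)).
Setting ζ = 0.57: √(5.2K_p) = 3.7/(2·0.57) = 3.246, so K_p = 10.53/5.2 = 2.03.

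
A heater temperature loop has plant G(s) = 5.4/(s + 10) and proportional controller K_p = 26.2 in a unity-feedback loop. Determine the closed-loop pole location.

Closed-loop transfer function: T(s) = K_p·G(s)/(1 + K_p·G(s)) = 141.5/(s + 10 + 141.5) = 141.5/(s + 151.5).
The closed-loop pole is at s = −151.5.

s = -151.5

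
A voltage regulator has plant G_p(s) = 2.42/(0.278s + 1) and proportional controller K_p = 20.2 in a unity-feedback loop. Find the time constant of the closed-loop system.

τ = 0.00557 s

Closed loop: T(s) = K_p·G_p/(1+K_p·G_p) = 48.88/(0.278s + 1 + 48.88), with pole at s = −(1 + 48.88)/0.278 = −179.4.
Closed-loop time constant τ = 1/179.4 = 0.00557 s.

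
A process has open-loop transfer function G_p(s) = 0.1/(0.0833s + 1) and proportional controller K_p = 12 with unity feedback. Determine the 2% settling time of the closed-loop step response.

T_s ≈ 0.151 s

Closed loop: T(s) = K_p·G_p/(1+K_p·G_p) = 1.2/(0.0833s + 1 + 1.2), with pole at s = −(1 + 1.2)/0.0833 = −26.41.
τ = 1/26.41 = 0.03786 s, so 2% settling time ≈ 4τ = 0.151 s.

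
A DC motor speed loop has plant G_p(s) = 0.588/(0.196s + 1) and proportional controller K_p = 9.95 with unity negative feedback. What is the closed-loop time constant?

Closed loop: T(s) = K_p·G_p/(1+K_p·G_p) = 5.851/(0.196s + 1 + 5.851), with pole at s = −(1 + 5.851)/0.196 = −34.95.
Closed-loop time constant τ = 1/34.95 = 0.0286 s.

τ = 0.0286 s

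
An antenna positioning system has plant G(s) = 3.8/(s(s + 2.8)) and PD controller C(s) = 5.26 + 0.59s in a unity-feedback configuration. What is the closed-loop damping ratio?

ζ = 0.564

Forward path: (5.26 + 0.59s)·3.8/(s(s+2.8)). The closed-loop characteristic equation is s² + (2.8 + 3.8·0.59)s + 3.8·5.26 = 0.
That is s² + 5.042s + 19.99 = 0, so ω_n = 4.471 rad/s and ζ = 5.042/(2·4.471) = 0.5639.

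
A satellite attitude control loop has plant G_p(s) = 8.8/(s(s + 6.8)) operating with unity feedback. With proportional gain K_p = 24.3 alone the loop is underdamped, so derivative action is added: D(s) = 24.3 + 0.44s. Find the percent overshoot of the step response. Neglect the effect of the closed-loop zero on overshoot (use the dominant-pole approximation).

29.2%

Forward path: (24.3 + 0.44s)·8.8/(s(s+6.8)). The closed-loop characteristic equation is s² + (6.8 + 8.8·0.44)s + 8.8·24.3 = 0.
That is s² + 10.67s + 213.8 = 0, so ω_n = 14.62 rad/s and ζ = 10.67/(2·14.62) = 0.3649.
%OS = 100·exp(−πζ/√(1−ζ²)) = 29.2%.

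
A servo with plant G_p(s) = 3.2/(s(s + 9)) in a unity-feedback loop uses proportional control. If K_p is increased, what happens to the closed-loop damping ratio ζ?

ζ = 9/(2√(3.2K_p)); increasing K_p raises the denominator, so ζ falls.

decrease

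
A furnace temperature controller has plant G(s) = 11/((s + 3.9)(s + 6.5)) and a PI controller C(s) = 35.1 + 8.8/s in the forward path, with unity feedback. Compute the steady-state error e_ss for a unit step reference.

0

The open loop C(s)G(s) has a pole at the origin (type 1), so the static position error constant is infinite and e_ss = 1/(1+∞) = 0.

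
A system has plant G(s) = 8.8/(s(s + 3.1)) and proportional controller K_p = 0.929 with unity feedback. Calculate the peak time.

T_p = 1.31 s

The closed-loop denominator s² + 3.1s + 8.175 gives ω_n = √8.175 = 2.859 and ζ = 3.1/(2ω_n) = 0.5421.
Damped frequency ω_d = ω_n√(1−ζ²) = 2.403 rad/s, so peak time T_p = π/ω_d = 1.31 s.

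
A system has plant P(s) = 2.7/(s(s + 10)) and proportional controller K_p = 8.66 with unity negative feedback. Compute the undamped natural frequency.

ω_n = 4.84 rad/s

The closed-loop denominator is s(s+10) + 8.66·2.7 = s² + 10s + 23.38.
Matching s² + 2ζω_n s + ω_n²: ω_n = √23.38 = 4.835 rad/s and 2ζω_n = 10, so ζ = 10/(2·4.835) = 1.03.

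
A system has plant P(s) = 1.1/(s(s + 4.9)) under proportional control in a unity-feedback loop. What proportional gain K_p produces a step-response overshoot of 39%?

From %OS = 100·exp(−πζ/√(1−ζ²)) = 39%, ζ = −ln(0.39)/√(π²+ln²(0.39)) = 0.2871.
Characteristic equation s² + 4.9s + 1.1K_p = 0 gives ζ = 4.9/(2√(1.1K_p)).
Setting ζ = 0.2871: √(1.1K_p) = 4.9/(2·0.2871) = 8.533, so K_p = 72.82/1.1 = 66.2.

K_p = 66.2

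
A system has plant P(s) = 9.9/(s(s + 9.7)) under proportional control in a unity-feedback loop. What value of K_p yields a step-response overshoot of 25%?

K_p = 14.6

From %OS = 100·exp(−πζ/√(1−ζ²)) = 25%, ζ = −ln(0.25)/√(π²+ln²(0.25)) = 0.4037.
Characteristic equation s² + 9.7s + 9.9K_p = 0 gives ζ = 9.7/(2√(9.9K_p)).
Setting ζ = 0.4037: √(9.9K_p) = 9.7/(2·0.4037) = 12.01, so K_p = 144.3/9.9 = 14.6.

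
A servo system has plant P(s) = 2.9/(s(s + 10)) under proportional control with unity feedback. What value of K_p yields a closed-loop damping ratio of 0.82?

Closed-loop characteristic equation: s² + 10s + K_p·2.9 = 0.
So ω_n = √(2.9K_p) and 2ζω_n = 10, giving ζ = 10/(2√(2.9K_p)).
Setting ζ = 0.82: √(2.9K_p) = 10/(2·0.82) = 6.098, so K_p = 37.18/2.9 = 12.8.

K_p = 12.8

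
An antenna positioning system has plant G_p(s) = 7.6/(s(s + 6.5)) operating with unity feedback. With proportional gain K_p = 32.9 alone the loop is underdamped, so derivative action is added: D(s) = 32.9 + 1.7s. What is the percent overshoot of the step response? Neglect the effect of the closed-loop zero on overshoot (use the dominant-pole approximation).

Forward path: (32.9 + 1.7s)·7.6/(s(s+6.5)). The closed-loop characteristic equation is s² + (6.5 + 7.6·1.7)s + 7.6·32.9 = 0.
That is s² + 19.42s + 250 = 0, so ω_n = 15.81 rad/s and ζ = 19.42/(2·15.81) = 0.6141.
%OS = 100·exp(−πζ/√(1−ζ²)) = 8.68%.

8.68%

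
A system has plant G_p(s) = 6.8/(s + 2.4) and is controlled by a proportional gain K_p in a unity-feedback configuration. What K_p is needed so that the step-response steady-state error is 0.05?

For a type-0 loop with proportional control, e_ss = 1/(1 + K_p·G_p(0)).
G_p(0) = 2.833. Require 1/(1 + K_p·2.833) = 0.05, so 1 + 2.833·K_p = 20.
K_p = (20 − 1)/2.833 = 6.71.

K_p = 6.71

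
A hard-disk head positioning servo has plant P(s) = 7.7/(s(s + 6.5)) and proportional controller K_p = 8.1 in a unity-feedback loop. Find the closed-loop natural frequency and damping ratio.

ω_n = 7.9 rad/s, ζ = 0.412

1 + K_p·P(s) = 0 gives s² + 6.5s + 62.37 = 0.
So ω_n² = 62.37 ⇒ ω_n = 7.897 rad/s, and ζ = 6.5/(2ω_n) = 0.412.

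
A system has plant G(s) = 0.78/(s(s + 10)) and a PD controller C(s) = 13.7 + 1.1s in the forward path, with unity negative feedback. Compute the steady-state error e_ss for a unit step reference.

0

The open loop C(s)G(s) has a pole at the origin (type 1), so the static position error constant is infinite and e_ss = 1/(1+∞) = 0.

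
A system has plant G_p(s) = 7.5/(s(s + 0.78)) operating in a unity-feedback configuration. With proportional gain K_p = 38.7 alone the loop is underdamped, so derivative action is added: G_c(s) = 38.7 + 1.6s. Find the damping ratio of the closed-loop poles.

Forward path: (38.7 + 1.6s)·7.5/(s(s+0.78)). The closed-loop characteristic equation is s² + (0.78 + 7.5·1.6)s + 7.5·38.7 = 0.
That is s² + 12.78s + 290.2 = 0, so ω_n = 17.04 rad/s and ζ = 12.78/(2·17.04) = 0.3751.

ζ = 0.375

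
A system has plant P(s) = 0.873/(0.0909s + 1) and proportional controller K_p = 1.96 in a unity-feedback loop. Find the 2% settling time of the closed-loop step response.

Closed loop: T(s) = K_p·P/(1+K_p·P) = 1.711/(0.0909s + 1 + 1.711), with pole at s = −(1 + 1.711)/0.0909 = −29.82.
τ = 1/29.82 = 0.03353 s, so 2% settling time ≈ 4τ = 0.134 s.

T_s ≈ 0.134 s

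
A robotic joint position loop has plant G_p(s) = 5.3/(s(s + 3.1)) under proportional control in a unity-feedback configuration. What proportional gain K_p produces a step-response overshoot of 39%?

K_p = 5.5

From %OS = 100·exp(−πζ/√(1−ζ²)) = 39%, ζ = −ln(0.39)/√(π²+ln²(0.39)) = 0.2871.
Characteristic equation s² + 3.1s + 5.3K_p = 0 gives ζ = 3.1/(2√(5.3K_p)).
Setting ζ = 0.2871: √(5.3K_p) = 3.1/(2·0.2871) = 5.399, so K_p = 29.15/5.3 = 5.5.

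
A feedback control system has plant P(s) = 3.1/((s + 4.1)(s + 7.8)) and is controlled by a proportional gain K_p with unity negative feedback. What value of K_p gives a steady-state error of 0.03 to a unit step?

The loop is type 0, so e_ss(step) = 1/(1 + K_pos) with K_pos = K_p·P(0).
P(0) = 0.09694. Require 1/(1 + K_p·0.09694) = 0.03, so 1 + 0.09694·K_p = 33.33.
K_p = (33.33 − 1)/0.09694 = 334.

K_p = 334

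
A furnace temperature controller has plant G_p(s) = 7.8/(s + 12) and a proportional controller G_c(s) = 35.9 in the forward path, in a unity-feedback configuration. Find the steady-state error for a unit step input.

0.0411

The loop is type 0. Static position error constant K_pos = G_c(0)·G_p(0) = 35.9·0.65 = 23.34.
Steady-state error to a unit step: e_ss = 1/(1+K_pos) = 1/24.34 = 0.0411.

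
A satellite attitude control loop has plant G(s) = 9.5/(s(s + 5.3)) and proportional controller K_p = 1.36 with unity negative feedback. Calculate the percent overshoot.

Closed-loop characteristic equation: s² + 5.3s + 12.92 = 0, so ω_n = 3.594 rad/s and ζ = 5.3/(2·3.594) = 0.7372.
%OS = 100·exp(−πζ/√(1−ζ²)) = 100·exp(−π·0.7372/√0.4565) = 3.24%.

3.24%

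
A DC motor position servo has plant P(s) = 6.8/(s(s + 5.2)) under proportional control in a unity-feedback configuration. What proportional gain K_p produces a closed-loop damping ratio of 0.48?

K_p = 4.31

Closed-loop characteristic equation: s² + 5.2s + K_p·6.8 = 0.
So ω_n = √(6.8K_p) and 2ζω_n = 5.2, giving ζ = 5.2/(2√(6.8K_p)).
Setting ζ = 0.48: √(6.8K_p) = 5.2/(2·0.48) = 5.417, so K_p = 29.34/6.8 = 4.31.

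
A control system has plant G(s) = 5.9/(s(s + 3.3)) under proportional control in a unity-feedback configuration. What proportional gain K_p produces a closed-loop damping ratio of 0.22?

Closed-loop characteristic equation: s² + 3.3s + K_p·5.9 = 0.
So ω_n = √(5.9K_p) and 2ζω_n = 3.3, giving ζ = 3.3/(2√(5.9K_p)).
Setting ζ = 0.22: √(5.9K_p) = 3.3/(2·0.22) = 7.5, so K_p = 56.25/5.9 = 9.53.

K_p = 9.53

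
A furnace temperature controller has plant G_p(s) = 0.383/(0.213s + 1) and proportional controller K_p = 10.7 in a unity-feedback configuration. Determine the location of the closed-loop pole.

Closed loop: T(s) = K_p·G_p/(1+K_p·G_p) = 4.098/(0.213s + 1 + 4.098), with pole at s = −(1 + 4.098)/0.213 = −23.93.

s = -23.93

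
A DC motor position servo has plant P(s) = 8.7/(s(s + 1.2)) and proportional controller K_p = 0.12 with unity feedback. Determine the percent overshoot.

The closed-loop denominator s² + 1.2s + 1.044 gives ω_n = √1.044 = 1.022 and ζ = 1.2/(2ω_n) = 0.5872.
%OS = 100·exp(−πζ/√(1−ζ²)) = 100·exp(−π·0.5872/√0.6552) = 10.2%.

10.2%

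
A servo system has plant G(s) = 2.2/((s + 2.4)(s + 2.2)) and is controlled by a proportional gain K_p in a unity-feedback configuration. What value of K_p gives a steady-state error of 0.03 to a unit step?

K_p = 77.6

The loop is type 0, so e_ss(step) = 1/(1 + K_pos) with K_pos = K_p·G(0).
G(0) = 0.4167. Require 1/(1 + K_p·0.4167) = 0.03, so 1 + 0.4167·K_p = 33.33.
K_p = (33.33 − 1)/0.4167 = 77.6.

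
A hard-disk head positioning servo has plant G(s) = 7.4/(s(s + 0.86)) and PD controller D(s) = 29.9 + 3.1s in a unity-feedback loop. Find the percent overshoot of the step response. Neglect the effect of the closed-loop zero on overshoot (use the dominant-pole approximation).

Forward path: (29.9 + 3.1s)·7.4/(s(s+0.86)). The closed-loop characteristic equation is s² + (0.86 + 7.4·3.1)s + 7.4·29.9 = 0.
That is s² + 23.8s + 221.3 = 0, so ω_n = 14.87 rad/s and ζ = 23.8/(2·14.87) = 0.8.
%OS = 100·exp(−πζ/√(1−ζ²)) = 1.52%.

1.52%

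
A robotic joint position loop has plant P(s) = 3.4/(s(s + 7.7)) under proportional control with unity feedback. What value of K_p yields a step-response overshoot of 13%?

K_p = 14.7

From %OS = 100·exp(−πζ/√(1−ζ²)) = 13%, ζ = −ln(0.13)/√(π²+ln²(0.13)) = 0.5446.
Characteristic equation s² + 7.7s + 3.4K_p = 0 gives ζ = 7.7/(2√(3.4K_p)).
Setting ζ = 0.5446: √(3.4K_p) = 7.7/(2·0.5446) = 7.069, so K_p = 49.97/3.4 = 14.7.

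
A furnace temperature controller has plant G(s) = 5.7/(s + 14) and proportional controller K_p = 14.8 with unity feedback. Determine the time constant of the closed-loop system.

Closed-loop transfer function: T(s) = K_p·G(s)/(1 + K_p·G(s)) = 84.36/(s + 14 + 84.36) = 84.36/(s + 98.36).
Time constant τ = 1/98.36 = 0.0102 s.

τ = 0.0102 s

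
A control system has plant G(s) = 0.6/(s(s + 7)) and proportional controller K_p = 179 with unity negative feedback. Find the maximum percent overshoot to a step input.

The closed-loop denominator s² + 7s + 107.4 gives ω_n = √107.4 = 10.36 and ζ = 7/(2ω_n) = 0.3377.
%OS = 100·exp(−πζ/√(1−ζ²)) = 100·exp(−π·0.3377/√0.8859) = 32.4%.

32.4%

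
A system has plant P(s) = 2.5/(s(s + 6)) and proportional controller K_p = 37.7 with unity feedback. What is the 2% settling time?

T_s ≈ 1.33 s

The closed-loop denominator s² + 6s + 94.25 gives ω_n = √94.25 = 9.708 and ζ = 6/(2ω_n) = 0.309.
2% settling time T_s ≈ 4/(ζω_n) = 4/3 = 1.33 s.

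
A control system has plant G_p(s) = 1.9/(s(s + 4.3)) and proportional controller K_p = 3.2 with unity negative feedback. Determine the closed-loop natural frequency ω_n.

ω_n = 2.47 rad/s

1 + K_p·G_p(s) = 0 gives s² + 4.3s + 6.08 = 0.
So ω_n² = 6.08 ⇒ ω_n = 2.466 rad/s, and ζ = 4.3/(2ω_n) = 0.872.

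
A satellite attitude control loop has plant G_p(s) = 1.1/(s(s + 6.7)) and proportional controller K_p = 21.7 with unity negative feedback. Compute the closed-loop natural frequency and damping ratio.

With unity feedback the closed-loop characteristic equation is s² + 6.7s + 21.7·1.1 = s² + 6.7s + 23.87 = 0.
So ω_n² = 23.87 ⇒ ω_n = 4.886 rad/s, and ζ = 6.7/(2ω_n) = 0.686.

ω_n = 4.89 rad/s, ζ = 0.686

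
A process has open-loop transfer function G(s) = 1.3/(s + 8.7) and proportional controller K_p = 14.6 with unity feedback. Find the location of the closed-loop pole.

s = -27.68

Closed-loop transfer function: T(s) = K_p·G(s)/(1 + K_p·G(s)) = 18.98/(s + 8.7 + 18.98) = 18.98/(s + 27.68).
The closed-loop pole is at s = −27.68.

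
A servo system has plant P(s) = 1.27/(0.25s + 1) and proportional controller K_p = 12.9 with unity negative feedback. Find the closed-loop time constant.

Closed loop: T(s) = K_p·P/(1+K_p·P) = 16.38/(0.25s + 1 + 16.38), with pole at s = −(1 + 16.38)/0.25 = −69.53.
Closed-loop time constant τ = 1/69.53 = 0.0144 s.

τ = 0.0144 s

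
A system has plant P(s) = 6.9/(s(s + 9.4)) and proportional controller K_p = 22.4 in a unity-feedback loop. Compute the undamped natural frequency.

ω_n = 12.4 rad/s

With unity feedback the closed-loop characteristic equation is s² + 9.4s + 22.4·6.9 = s² + 9.4s + 154.6 = 0.
Matching s² + 2ζω_n s + ω_n²: ω_n = √154.6 = 12.43 rad/s and 2ζω_n = 9.4, so ζ = 9.4/(2·12.43) = 0.378.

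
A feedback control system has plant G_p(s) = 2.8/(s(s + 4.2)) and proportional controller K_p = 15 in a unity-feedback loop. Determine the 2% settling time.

T_s ≈ 1.9 s

Closed-loop characteristic equation: s² + 4.2s + 42 = 0, so ω_n = 6.481 rad/s and ζ = 4.2/(2·6.481) = 0.324.
2% settling time T_s ≈ 4/(ζω_n) = 4/2.1 = 1.9 s.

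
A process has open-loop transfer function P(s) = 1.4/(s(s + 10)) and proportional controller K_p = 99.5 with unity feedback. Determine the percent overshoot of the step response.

23%

The closed-loop denominator s² + 10s + 139.3 gives ω_n = √139.3 = 11.8 and ζ = 10/(2ω_n) = 0.4236.
%OS = 100·exp(−πζ/√(1−ζ²)) = 100·exp(−π·0.4236/√0.8205) = 23%.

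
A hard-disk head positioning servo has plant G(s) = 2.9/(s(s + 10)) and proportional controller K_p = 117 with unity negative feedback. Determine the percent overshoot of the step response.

41.2%

From 1 + K_pG(s) = 0: s² + 10s + 339.3 = 0 ⇒ ω_n = 18.42, ζ = 0.2714.
%OS = 100·exp(−πζ/√(1−ζ²)) = 100·exp(−π·0.2714/√0.9263) = 41.2%.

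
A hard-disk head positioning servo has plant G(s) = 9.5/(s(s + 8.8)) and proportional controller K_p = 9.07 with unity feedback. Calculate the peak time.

The closed-loop denominator s² + 8.8s + 86.17 gives ω_n = √86.17 = 9.283 and ζ = 8.8/(2ω_n) = 0.474.
Damped frequency ω_d = ω_n√(1−ζ²) = 8.173 rad/s, so peak time T_p = π/ω_d = 0.384 s.

T_p = 0.384 s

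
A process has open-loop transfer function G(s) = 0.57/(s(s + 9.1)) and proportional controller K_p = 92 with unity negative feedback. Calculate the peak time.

Closed-loop characteristic equation: s² + 9.1s + 52.44 = 0, so ω_n = 7.242 rad/s and ζ = 9.1/(2·7.242) = 0.6283.
Damped frequency ω_d = ω_n√(1−ζ²) = 5.634 rad/s, so peak time T_p = π/ω_d = 0.558 s.

T_p = 0.558 s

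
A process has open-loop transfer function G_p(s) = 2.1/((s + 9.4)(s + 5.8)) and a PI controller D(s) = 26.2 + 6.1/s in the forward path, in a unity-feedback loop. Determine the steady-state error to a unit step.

0

The open loop D(s)G_p(s) has a pole at the origin (type 1), so the static position error constant is infinite and e_ss = 1/(1+∞) = 0.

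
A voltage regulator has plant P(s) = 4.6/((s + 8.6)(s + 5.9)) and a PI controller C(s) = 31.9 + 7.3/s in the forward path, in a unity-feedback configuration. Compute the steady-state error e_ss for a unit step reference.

The open loop C(s)P(s) has a pole at the origin (type 1), so the static position error constant is infinite and e_ss = 1/(1+∞) = 0.

0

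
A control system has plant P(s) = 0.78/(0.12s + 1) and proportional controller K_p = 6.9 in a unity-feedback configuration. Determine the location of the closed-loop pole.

Closed loop: T(s) = K_p·P/(1+K_p·P) = 5.382/(0.12s + 1 + 5.382), with pole at s = −(1 + 5.382)/0.12 = −53.18.

s = -53.18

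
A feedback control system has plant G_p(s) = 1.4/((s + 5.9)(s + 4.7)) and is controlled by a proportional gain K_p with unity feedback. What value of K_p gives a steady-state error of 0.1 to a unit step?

K_p = 178

The loop is type 0, so e_ss(step) = 1/(1 + K_pos) with K_pos = K_p·G_p(0).
G_p(0) = 0.05049. Require 1/(1 + K_p·0.05049) = 0.1, so 1 + 0.05049·K_p = 10.
K_p = (10 − 1)/0.05049 = 178.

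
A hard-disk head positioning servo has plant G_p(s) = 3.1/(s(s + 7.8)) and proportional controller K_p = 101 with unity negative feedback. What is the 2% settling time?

The closed-loop denominator s² + 7.8s + 313.1 gives ω_n = √313.1 = 17.69 and ζ = 7.8/(2ω_n) = 0.2204.
2% settling time T_s ≈ 4/(ζω_n) = 4/3.9 = 1.03 s.

T_s ≈ 1.03 s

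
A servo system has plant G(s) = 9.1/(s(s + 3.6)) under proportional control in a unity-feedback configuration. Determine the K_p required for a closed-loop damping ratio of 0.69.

Closed-loop characteristic equation: s² + 3.6s + K_p·9.1 = 0.
So ω_n = √(9.1K_p) and 2ζω_n = 3.6, giving ζ = 3.6/(2√(9.1K_p)).
Setting ζ = 0.69: √(9.1K_p) = 3.6/(2·0.69) = 2.609, so K_p = 6.805/9.1 = 0.748.

K_p = 0.748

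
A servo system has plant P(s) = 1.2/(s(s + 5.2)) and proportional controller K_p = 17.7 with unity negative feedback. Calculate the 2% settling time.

T_s ≈ 1.54 s

Closed-loop characteristic equation: s² + 5.2s + 21.24 = 0, so ω_n = 4.609 rad/s and ζ = 5.2/(2·4.609) = 0.5642.
2% settling time T_s ≈ 4/(ζω_n) = 4/2.6 = 1.54 s.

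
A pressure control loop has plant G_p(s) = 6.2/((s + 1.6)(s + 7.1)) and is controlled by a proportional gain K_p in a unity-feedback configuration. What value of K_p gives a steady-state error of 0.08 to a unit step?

Steady-state error for a unit step on this type-0 loop is 1/(1 + K_p·G_p(0)).
G_p(0) = 0.5458. Require 1/(1 + K_p·0.5458) = 0.08, so 1 + 0.5458·K_p = 12.5.
K_p = (12.5 − 1)/0.5458 = 21.1.

K_p = 21.1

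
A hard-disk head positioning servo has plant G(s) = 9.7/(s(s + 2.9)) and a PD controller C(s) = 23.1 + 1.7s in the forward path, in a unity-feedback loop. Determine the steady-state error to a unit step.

The open loop C(s)G(s) has a pole at the origin (type 1), so the static position error constant is infinite and e_ss = 1/(1+∞) = 0.

0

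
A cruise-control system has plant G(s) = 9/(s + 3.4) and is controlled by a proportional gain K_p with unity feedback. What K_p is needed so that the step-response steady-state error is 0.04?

K_p = 9.07

Steady-state error for a unit step on this type-0 loop is 1/(1 + K_p·G(0)).
G(0) = 2.647. Require 1/(1 + K_p·2.647) = 0.04, so 1 + 2.647·K_p = 25.
K_p = (25 − 1)/2.647 = 9.07.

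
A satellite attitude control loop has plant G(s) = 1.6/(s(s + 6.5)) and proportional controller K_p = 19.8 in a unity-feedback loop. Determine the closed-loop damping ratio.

The closed-loop denominator is s(s+6.5) + 19.8·1.6 = s² + 6.5s + 31.68.
Matching s² + 2ζω_n s + ω_n²: ω_n = √31.68 = 5.628 rad/s and 2ζω_n = 6.5, so ζ = 6.5/(2·5.628) = 0.577.

ζ = 0.577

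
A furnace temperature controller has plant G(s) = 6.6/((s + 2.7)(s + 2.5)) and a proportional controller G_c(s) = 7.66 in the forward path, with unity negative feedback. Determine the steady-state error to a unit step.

0.118

The loop is type 0. Static position error constant K_pos = G_c(0)·G(0) = 7.66·0.9778 = 7.49.
Steady-state error to a unit step: e_ss = 1/(1+K_pos) = 1/8.49 = 0.118.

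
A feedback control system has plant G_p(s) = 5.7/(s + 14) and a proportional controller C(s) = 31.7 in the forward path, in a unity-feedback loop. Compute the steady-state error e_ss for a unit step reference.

The loop is type 0. Static position error constant K_pos = C(0)·G_p(0) = 31.7·0.4071 = 12.91.
Steady-state error to a unit step: e_ss = 1/(1+K_pos) = 1/13.91 = 0.0719.

0.0719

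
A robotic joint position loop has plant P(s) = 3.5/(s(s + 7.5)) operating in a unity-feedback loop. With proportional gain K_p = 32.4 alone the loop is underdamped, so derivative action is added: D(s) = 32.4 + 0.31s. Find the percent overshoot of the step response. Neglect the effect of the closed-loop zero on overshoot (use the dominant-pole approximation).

25.1%

Forward path: (32.4 + 0.31s)·3.5/(s(s+7.5)). The closed-loop characteristic equation is s² + (7.5 + 3.5·0.31)s + 3.5·32.4 = 0.
That is s² + 8.585s + 113.4 = 0, so ω_n = 10.65 rad/s and ζ = 8.585/(2·10.65) = 0.4031.
%OS = 100·exp(−πζ/√(1−ζ²)) = 25.1%.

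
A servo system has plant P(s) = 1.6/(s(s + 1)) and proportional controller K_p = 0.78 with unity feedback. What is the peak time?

T_p = 3.14 s

Closed-loop characteristic equation: s² + 1s + 1.248 = 0, so ω_n = 1.117 rad/s and ζ = 1/(2·1.117) = 0.4476.
Damped frequency ω_d = ω_n√(1−ζ²) = 0.999 rad/s, so peak time T_p = π/ω_d = 3.14 s.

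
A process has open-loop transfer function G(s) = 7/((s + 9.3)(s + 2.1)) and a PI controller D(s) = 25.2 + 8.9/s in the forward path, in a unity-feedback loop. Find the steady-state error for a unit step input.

0

The open loop D(s)G(s) has a pole at the origin (type 1), so the static position error constant is infinite and e_ss = 1/(1+∞) = 0.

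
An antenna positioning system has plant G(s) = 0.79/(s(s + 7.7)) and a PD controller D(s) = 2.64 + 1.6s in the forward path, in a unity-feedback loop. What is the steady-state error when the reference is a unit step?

0

The open loop D(s)G(s) has a pole at the origin (type 1), so the static position error constant is infinite and e_ss = 1/(1+∞) = 0.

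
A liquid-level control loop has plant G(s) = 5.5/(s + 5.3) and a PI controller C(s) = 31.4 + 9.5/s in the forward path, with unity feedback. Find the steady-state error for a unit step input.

The open loop C(s)G(s) has a pole at the origin (type 1), so the static position error constant is infinite and e_ss = 1/(1+∞) = 0.

0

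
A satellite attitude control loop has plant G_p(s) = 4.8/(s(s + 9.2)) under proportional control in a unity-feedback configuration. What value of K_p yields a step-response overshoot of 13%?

K_p = 14.9

From %OS = 100·exp(−πζ/√(1−ζ²)) = 13%, ζ = −ln(0.13)/√(π²+ln²(0.13)) = 0.5446.
Characteristic equation s² + 9.2s + 4.8K_p = 0 gives ζ = 9.2/(2√(4.8K_p)).
Setting ζ = 0.5446: √(4.8K_p) = 9.2/(2·0.5446) = 8.446, so K_p = 71.33/4.8 = 14.9.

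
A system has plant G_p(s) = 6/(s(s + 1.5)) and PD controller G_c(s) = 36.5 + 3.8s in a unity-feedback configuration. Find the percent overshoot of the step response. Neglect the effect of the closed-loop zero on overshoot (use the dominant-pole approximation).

1.09%

Forward path: (36.5 + 3.8s)·6/(s(s+1.5)). The closed-loop characteristic equation is s² + (1.5 + 6·3.8)s + 6·36.5 = 0.
That is s² + 24.3s + 219 = 0, so ω_n = 14.8 rad/s and ζ = 24.3/(2·14.8) = 0.821.
%OS = 100·exp(−πζ/√(1−ζ²)) = 1.09%.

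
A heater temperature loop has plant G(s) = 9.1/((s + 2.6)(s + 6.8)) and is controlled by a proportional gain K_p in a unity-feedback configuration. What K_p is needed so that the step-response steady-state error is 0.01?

The loop is type 0, so e_ss(step) = 1/(1 + K_pos) with K_pos = K_p·G(0).
G(0) = 0.5147. Require 1/(1 + K_p·0.5147) = 0.01, so 1 + 0.5147·K_p = 100.
K_p = (100 − 1)/0.5147 = 192.

K_p = 192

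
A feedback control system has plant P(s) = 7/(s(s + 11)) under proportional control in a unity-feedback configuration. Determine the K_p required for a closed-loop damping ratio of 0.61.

K_p = 11.6

Closed-loop characteristic equation: s² + 11s + K_p·7 = 0.
So ω_n = √(7K_p) and 2ζω_n = 11, giving ζ = 11/(2√(7K_p)).
Setting ζ = 0.61: √(7K_p) = 11/(2·0.61) = 9.016, so K_p = 81.3/7 = 11.6.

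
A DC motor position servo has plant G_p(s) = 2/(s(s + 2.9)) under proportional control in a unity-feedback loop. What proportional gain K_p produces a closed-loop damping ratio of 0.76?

K_p = 1.82

Closed-loop characteristic equation: s² + 2.9s + K_p·2 = 0.
So ω_n = √(2K_p) and 2ζω_n = 2.9, giving ζ = 2.9/(2√(2K_p)).
Setting ζ = 0.76: √(2K_p) = 2.9/(2·0.76) = 1.908, so K_p = 3.64/2 = 1.82.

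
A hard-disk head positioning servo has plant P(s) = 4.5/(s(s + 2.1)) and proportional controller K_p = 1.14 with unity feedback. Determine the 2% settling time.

T_s ≈ 3.81 s

From 1 + K_pP(s) = 0: s² + 2.1s + 5.13 = 0 ⇒ ω_n = 2.265, ζ = 0.4636.
2% settling time T_s ≈ 4/(ζω_n) = 4/1.05 = 3.81 s.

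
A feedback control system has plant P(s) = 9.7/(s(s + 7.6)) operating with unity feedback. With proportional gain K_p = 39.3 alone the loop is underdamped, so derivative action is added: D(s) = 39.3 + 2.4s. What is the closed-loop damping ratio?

ζ = 0.791

Forward path: (39.3 + 2.4s)·9.7/(s(s+7.6)). The closed-loop characteristic equation is s² + (7.6 + 9.7·2.4)s + 9.7·39.3 = 0.
That is s² + 30.88s + 381.2 = 0, so ω_n = 19.52 rad/s and ζ = 30.88/(2·19.52) = 0.7908.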